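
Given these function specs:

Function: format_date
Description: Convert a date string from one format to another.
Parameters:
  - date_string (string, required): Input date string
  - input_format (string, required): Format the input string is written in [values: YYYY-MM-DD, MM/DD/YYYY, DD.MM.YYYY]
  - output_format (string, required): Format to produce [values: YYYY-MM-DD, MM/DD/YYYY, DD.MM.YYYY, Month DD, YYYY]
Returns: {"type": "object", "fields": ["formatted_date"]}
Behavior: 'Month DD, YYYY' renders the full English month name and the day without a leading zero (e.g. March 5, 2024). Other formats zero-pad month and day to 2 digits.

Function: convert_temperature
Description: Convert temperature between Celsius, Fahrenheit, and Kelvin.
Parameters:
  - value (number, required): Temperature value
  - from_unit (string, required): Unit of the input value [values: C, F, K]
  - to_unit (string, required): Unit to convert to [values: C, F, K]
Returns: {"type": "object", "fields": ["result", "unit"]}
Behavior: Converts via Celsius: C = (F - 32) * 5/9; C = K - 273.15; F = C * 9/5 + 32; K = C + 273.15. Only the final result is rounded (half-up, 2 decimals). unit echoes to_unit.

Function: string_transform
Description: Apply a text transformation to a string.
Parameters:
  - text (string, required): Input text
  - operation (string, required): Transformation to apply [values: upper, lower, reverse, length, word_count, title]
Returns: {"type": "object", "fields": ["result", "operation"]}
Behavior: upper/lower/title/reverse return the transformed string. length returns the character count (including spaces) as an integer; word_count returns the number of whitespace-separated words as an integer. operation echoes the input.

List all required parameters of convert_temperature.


Parameters of convert_temperature and their required/optional flag:
  value: required
  from_unit: required
  to_unit: required
from_unit, to_unit, value


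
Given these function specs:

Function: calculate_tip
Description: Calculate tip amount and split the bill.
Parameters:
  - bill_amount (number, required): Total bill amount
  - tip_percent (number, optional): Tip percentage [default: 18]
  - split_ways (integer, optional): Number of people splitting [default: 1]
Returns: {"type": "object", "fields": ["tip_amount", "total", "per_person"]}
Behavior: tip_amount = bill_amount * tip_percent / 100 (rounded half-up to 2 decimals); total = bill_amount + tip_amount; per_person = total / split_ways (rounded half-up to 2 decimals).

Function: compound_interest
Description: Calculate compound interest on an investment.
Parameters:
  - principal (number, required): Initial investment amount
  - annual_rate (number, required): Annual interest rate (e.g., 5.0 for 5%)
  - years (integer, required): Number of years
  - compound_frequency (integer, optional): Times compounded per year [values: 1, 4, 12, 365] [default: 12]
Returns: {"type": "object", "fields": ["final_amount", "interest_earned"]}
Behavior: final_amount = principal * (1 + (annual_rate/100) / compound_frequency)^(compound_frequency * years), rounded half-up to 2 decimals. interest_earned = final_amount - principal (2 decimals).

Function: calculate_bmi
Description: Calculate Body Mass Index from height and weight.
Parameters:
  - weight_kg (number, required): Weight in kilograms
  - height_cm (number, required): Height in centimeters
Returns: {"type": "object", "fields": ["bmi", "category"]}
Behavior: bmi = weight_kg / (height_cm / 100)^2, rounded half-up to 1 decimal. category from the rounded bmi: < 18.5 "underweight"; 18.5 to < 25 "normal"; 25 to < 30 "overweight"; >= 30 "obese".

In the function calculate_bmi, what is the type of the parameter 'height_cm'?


The calculate_bmi spec declares:
  - height_cm (number, required): Height in centimeters
Type:
number


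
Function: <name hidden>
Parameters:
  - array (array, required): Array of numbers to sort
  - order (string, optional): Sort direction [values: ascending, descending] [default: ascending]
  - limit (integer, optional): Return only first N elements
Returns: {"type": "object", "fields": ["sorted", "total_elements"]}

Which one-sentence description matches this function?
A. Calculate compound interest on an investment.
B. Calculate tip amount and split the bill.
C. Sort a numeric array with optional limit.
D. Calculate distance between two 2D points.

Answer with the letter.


Parameters array, order, limit and return ["sorted", "total_elements"] fit: Sort a numeric array with optional limit.
C


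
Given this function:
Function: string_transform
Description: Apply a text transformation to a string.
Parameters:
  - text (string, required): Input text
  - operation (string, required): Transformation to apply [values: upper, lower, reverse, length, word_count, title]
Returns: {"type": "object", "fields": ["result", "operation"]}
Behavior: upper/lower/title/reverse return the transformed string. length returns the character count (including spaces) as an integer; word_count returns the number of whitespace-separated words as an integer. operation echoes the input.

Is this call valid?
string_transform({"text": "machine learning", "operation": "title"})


Checking all required parameters present and types match... All valid.
Valid


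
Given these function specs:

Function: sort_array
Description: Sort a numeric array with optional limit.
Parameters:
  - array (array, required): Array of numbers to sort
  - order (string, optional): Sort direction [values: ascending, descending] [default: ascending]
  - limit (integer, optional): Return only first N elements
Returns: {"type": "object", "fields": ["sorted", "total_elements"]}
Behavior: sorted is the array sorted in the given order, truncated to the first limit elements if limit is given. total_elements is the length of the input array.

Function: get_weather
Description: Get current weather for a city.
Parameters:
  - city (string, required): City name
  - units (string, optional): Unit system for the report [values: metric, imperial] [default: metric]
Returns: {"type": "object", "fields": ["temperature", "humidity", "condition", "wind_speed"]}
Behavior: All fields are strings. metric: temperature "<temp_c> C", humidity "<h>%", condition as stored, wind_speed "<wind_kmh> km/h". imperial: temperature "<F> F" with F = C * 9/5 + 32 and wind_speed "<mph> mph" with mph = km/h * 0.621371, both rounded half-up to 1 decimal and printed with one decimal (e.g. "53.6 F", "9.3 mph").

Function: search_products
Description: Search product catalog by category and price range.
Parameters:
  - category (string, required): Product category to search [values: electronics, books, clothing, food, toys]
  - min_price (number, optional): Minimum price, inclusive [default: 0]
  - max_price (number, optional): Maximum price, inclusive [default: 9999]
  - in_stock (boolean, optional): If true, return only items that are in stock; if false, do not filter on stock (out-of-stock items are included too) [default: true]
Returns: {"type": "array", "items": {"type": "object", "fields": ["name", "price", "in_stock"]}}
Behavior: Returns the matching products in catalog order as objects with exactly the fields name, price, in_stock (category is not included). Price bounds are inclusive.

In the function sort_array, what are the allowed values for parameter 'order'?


The sort_array spec declares:
  - order (string, optional): Sort direction [values: ascending, descending] [default: ascending]
Allowed values:
ascending, descending


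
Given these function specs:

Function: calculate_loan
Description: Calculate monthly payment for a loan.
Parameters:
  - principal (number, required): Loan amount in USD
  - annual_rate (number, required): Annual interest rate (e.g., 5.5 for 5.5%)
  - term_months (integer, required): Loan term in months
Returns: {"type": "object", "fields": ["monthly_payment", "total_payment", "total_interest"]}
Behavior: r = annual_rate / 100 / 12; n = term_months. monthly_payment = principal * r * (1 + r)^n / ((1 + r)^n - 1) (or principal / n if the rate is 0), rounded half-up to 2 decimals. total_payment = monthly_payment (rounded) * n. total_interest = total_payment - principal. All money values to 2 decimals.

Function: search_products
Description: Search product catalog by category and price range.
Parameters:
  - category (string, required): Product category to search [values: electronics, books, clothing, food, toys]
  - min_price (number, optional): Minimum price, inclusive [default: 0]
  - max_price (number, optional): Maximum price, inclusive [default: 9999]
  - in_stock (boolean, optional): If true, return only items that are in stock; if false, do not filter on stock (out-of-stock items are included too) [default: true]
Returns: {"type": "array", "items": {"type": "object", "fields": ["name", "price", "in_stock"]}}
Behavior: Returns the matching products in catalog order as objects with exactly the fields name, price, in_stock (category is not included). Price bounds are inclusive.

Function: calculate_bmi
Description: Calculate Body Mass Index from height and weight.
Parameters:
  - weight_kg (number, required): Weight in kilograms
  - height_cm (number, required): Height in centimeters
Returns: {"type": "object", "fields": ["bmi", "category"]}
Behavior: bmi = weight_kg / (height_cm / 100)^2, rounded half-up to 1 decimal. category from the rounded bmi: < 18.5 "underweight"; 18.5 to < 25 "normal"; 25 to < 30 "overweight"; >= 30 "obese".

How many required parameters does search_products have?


Parameters of search_products: category (required), min_price (optional), max_price (optional), in_stock (optional)
Required count:
1


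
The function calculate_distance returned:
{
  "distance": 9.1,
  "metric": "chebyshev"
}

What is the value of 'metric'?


chebyshev


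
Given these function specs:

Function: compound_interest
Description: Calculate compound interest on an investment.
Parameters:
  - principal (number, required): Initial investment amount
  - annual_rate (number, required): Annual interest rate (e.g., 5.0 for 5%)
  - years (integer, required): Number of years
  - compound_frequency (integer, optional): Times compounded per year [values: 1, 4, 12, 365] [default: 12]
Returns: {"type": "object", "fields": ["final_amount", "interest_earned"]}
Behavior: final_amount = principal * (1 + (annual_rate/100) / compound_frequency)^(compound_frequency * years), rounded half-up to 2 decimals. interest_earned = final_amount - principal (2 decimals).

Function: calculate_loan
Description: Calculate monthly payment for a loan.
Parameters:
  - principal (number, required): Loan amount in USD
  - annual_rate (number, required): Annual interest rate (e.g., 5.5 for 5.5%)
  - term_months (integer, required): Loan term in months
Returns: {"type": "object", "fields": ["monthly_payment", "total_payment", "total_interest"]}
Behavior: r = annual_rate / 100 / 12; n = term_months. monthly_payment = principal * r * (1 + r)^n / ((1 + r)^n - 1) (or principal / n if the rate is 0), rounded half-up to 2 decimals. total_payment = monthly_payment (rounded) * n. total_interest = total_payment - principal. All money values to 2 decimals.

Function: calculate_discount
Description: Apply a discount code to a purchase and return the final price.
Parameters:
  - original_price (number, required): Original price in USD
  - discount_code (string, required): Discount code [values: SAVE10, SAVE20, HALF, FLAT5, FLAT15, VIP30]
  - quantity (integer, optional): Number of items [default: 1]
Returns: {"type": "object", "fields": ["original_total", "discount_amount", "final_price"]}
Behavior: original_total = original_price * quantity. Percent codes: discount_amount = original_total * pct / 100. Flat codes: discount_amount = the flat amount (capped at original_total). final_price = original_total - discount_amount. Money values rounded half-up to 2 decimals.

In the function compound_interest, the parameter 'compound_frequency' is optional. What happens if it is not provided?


The compound_interest spec declares:
  - compound_frequency (integer, optional): Times compounded per year [values: 1, 4, 12, 365] [default: 12]
It defaults to 12


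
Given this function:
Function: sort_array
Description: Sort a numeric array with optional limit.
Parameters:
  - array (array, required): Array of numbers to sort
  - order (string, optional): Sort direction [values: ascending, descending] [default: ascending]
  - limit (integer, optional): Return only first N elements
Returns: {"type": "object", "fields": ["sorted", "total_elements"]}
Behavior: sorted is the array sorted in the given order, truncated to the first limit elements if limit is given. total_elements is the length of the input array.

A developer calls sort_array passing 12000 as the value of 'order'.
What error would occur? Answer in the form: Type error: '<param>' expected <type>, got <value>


Spec: 'order' is declared as string; 12000 is an integer.
Type error: 'order' expected string, got 12000


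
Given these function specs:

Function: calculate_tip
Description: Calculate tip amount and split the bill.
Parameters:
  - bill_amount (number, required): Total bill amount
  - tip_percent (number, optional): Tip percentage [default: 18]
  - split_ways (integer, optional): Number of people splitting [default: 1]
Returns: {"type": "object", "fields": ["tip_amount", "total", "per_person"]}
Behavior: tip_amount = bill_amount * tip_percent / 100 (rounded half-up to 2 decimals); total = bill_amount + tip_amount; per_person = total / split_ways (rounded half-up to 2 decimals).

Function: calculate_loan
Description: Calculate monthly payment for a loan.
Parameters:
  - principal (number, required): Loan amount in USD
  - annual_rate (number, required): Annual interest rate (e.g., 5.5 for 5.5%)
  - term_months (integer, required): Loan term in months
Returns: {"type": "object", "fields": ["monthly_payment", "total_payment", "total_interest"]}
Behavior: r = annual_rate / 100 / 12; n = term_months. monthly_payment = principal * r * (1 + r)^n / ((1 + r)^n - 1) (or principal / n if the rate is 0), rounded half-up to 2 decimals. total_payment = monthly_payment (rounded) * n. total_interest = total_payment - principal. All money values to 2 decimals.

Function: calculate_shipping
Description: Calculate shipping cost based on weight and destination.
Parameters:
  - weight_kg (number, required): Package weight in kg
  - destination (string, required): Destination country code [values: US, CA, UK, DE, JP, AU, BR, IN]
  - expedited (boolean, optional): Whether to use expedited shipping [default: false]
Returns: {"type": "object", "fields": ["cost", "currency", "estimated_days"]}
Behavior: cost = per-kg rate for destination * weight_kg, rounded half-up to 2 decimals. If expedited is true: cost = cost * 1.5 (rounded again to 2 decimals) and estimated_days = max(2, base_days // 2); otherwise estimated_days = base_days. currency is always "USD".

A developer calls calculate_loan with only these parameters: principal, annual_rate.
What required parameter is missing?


Required parameters: principal, annual_rate, term_months
Provided: principal, annual_rate
Missing: term_months
term_months


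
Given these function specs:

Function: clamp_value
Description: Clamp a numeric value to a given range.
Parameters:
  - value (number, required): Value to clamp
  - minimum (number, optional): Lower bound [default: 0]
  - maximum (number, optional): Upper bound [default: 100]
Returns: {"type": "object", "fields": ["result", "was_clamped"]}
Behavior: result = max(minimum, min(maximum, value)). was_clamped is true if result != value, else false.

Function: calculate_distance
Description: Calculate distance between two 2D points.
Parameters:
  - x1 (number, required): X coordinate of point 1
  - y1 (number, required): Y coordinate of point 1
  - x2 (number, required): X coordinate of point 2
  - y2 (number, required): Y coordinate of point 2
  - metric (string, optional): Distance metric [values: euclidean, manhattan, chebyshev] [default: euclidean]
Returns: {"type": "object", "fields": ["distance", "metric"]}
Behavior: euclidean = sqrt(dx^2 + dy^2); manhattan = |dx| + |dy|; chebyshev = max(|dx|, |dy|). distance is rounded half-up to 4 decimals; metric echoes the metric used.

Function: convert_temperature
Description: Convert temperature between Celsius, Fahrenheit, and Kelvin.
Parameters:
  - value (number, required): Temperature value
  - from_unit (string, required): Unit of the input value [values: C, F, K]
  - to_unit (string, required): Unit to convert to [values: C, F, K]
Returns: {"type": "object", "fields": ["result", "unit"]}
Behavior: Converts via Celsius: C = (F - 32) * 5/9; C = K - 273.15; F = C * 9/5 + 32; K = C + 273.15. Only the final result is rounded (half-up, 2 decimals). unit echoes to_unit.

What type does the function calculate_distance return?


The calculate_distance spec declares Returns: {"type": "object", "fields": ["distance", "metric"]}
Type:
object


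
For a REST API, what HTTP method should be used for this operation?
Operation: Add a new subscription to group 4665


GET = read, POST = create, PUT = update/replace, DELETE = remove
This operation is a create.
POST


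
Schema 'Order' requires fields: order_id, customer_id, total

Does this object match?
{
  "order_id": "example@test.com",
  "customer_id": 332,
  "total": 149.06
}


Checking required fields... All present.
Valid - all required fields present


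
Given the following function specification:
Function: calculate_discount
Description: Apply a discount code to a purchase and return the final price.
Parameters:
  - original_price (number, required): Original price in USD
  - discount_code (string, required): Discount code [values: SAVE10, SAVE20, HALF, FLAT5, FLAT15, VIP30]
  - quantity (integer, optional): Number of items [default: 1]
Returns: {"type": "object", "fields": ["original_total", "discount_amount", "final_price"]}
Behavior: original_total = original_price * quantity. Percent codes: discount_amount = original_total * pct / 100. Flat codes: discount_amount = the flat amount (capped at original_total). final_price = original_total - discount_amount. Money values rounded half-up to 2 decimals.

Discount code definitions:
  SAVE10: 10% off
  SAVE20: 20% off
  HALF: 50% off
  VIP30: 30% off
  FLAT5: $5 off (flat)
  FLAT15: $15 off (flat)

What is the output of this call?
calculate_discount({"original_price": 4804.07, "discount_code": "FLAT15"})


Defaults applied: quantity=1
original_total = 4804.07 * 1 = 4804.07
FLAT15 = $15 flat: discount_amount = min(15.00, 4804.07) = 15.00
final_price = 4804.07 - 15.00 = 4789.07
Output:
{"original_total": 4804.07, "discount_amount": 15.0, "final_price": 4789.07}


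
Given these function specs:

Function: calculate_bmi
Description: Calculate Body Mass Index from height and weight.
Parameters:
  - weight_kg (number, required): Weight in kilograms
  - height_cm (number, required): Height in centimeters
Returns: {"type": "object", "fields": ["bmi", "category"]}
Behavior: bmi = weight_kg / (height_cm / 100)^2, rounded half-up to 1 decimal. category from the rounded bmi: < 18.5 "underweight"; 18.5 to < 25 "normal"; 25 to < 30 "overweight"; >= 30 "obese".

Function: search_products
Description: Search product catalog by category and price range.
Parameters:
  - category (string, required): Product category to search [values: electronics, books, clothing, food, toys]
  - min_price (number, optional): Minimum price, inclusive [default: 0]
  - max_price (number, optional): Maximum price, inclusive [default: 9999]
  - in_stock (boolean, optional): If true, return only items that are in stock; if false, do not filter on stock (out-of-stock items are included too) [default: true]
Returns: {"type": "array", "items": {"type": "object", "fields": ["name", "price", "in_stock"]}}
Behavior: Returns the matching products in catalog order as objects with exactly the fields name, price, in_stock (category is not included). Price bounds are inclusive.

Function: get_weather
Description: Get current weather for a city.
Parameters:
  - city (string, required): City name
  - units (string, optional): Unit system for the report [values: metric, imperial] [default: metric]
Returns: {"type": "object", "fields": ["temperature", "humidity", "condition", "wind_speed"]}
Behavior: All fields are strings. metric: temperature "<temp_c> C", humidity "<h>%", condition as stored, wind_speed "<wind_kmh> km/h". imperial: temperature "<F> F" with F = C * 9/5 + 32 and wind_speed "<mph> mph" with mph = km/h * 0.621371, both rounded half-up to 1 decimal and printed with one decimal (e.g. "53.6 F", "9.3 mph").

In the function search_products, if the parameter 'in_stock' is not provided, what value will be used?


The search_products spec declares:
  - in_stock (boolean, optional): If true, return only items that are in stock; if false, do not filter on stock (out-of-stock items are included too) [default: true]
Default:
true


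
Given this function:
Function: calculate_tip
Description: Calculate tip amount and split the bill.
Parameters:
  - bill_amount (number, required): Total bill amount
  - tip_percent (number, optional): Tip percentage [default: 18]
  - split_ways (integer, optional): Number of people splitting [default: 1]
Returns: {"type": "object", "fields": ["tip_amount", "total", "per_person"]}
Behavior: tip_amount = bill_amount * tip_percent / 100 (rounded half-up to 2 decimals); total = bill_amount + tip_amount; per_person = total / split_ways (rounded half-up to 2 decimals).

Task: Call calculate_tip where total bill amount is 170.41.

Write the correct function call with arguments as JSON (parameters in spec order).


Mapping each described value to its parameter name:
  'Total bill amount' -> bill_amount = 170.41
calculate_tip({"bill_amount": 170.41})


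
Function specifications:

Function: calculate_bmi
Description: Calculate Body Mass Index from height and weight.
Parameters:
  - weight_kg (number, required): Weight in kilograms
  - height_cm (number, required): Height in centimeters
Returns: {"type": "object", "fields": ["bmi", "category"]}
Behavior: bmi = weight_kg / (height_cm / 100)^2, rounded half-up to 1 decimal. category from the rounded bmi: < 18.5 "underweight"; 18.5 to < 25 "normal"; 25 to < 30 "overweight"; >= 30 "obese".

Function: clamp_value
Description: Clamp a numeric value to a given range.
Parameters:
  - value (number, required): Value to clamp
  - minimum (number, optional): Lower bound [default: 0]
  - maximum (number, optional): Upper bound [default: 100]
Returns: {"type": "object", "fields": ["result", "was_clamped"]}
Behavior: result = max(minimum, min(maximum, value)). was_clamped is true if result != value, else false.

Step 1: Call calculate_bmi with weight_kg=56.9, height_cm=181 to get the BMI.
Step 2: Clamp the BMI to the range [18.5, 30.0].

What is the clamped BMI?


Step 1: calculate_bmi(weight_kg=56.9, height_cm=181)
  height_m = 181 / 100 = 1.81
  bmi = 56.9 / 1.81^2 = 56.9 / 3.2761 = 17.368212 -> 17.4
  17.4 < 18.5 -> underweight
  -> bmi = 17.4
Step 2: clamp_value(value=17.4, minimum=18.5, maximum=30.0)
  result = max(18.5, min(30.0, 17.4)) = max(18.5, 17.4) = 18.5
  was_clamped = (18.5 != 17.4) = true
  -> result = 18.5
18.5


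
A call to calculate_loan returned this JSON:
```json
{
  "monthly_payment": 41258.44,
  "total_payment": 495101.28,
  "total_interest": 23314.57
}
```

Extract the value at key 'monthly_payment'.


41258.44


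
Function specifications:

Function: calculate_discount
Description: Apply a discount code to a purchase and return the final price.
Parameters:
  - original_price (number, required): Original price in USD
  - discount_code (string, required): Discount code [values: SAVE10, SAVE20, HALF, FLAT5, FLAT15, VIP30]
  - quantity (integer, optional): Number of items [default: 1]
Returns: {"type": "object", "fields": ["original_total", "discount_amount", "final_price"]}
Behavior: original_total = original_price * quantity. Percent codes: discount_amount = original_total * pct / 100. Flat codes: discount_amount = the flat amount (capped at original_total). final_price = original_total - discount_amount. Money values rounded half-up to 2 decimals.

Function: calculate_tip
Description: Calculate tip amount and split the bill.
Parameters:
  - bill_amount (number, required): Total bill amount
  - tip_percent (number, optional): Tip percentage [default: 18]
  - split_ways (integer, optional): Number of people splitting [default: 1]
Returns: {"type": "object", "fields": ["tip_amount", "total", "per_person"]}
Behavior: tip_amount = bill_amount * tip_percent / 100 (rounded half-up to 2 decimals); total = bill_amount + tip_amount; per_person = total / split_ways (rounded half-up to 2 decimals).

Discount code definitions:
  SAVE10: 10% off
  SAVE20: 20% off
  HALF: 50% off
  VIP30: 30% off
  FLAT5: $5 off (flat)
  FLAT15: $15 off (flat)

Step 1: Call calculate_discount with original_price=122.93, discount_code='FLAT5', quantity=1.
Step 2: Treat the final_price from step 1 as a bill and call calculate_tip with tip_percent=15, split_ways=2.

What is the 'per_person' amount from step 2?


Step 1: calculate_discount(original_price=122.93, discount_code=FLAT5, quantity=1)
  original_total = 122.93 * 1 = 122.93
  FLAT5 = $5 flat: discount_amount = min(5.00, 122.93) = 5.00
  final_price = 122.93 - 5.00 = 117.93
  -> final_price = 117.93
Step 2: calculate_tip(bill_amount=117.93, tip_percent=15, split_ways=2)
  tip_amount = 117.93 * 15/100 = 17.6895 -> 17.69
  total = 117.93 + 17.69 = 135.62
  per_person = 135.62 / 2 = 67.81 -> 67.81
  -> per_person = 67.81
$67.81


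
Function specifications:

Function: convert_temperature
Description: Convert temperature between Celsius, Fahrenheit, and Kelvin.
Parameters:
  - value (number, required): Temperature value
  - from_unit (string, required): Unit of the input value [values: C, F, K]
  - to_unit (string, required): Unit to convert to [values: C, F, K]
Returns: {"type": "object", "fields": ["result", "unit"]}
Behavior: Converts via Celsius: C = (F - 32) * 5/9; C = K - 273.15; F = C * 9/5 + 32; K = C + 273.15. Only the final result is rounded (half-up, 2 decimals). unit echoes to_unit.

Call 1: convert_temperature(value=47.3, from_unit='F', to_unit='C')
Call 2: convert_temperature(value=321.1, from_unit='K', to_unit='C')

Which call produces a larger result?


Call 1:
  To C: (47.3 - 32) * 5/9 = 8.5
  Target is C: 8.5
  Round to 2 decimals: 8.5
  -> 8.5 C
Call 2:
  To C: 321.1 - 273.15 = 47.95
  Target is C: 47.95
  Round to 2 decimals: 47.95
  -> 47.95 C
Call 2 (47.95 C)


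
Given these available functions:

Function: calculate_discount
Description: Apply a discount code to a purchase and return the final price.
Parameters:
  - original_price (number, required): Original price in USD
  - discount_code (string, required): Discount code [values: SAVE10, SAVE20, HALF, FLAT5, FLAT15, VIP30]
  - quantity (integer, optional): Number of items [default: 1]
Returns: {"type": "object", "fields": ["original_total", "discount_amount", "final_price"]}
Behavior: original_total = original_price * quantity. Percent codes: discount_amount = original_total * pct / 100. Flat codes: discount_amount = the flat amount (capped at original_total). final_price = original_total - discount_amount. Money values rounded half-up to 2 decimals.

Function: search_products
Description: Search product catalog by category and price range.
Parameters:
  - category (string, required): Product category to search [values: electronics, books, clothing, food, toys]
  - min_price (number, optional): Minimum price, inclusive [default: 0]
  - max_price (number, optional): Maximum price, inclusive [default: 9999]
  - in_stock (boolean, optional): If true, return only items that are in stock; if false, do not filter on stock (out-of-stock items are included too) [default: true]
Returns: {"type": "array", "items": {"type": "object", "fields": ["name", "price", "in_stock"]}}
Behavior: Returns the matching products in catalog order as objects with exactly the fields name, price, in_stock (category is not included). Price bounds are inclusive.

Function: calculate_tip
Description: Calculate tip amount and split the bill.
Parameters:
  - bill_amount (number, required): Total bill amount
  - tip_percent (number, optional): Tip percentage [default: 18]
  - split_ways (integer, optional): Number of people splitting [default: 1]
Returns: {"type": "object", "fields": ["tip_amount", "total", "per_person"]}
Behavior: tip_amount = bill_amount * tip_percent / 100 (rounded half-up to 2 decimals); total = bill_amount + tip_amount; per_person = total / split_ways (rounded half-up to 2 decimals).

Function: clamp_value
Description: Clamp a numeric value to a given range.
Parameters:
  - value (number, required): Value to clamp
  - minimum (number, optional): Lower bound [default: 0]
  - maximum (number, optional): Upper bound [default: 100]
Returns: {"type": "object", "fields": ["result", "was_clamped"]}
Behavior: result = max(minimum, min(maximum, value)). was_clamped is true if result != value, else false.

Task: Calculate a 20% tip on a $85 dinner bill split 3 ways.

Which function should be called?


The task needs a function whose description is: Calculate tip amount and split the bill.
calculate_tip


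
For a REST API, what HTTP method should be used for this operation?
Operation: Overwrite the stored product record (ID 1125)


GET = read, POST = create, PUT = update/replace, DELETE = remove
This operation is an update/replace.
PUT


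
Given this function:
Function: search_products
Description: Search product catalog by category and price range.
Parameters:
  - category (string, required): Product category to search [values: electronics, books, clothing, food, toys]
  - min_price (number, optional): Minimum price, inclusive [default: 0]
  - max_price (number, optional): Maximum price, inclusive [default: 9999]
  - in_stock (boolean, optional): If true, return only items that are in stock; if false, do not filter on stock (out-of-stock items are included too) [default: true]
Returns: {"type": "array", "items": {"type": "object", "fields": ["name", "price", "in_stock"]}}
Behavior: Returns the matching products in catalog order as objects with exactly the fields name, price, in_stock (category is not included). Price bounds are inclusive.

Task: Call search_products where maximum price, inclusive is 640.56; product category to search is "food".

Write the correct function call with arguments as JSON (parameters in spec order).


Mapping each described value to its parameter name:
  'Maximum price, inclusive' -> max_price = 640.56
  'Product category to search' -> category = "food"
search_products({"category": "food", "max_price": 640.56})


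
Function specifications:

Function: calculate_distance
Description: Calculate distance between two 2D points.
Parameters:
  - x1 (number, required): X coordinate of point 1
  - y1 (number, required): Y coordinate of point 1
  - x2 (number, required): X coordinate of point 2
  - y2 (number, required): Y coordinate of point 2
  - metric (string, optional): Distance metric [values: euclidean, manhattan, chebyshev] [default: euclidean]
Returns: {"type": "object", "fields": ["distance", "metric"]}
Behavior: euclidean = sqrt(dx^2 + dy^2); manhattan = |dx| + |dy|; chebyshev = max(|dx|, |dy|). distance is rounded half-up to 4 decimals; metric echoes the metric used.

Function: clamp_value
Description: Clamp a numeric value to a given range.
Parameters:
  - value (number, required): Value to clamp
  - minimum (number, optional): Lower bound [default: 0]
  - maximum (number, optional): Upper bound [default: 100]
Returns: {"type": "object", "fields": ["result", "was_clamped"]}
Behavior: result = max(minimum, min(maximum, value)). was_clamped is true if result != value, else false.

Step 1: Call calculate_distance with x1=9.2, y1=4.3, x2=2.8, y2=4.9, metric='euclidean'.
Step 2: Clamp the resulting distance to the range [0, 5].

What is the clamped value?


Step 1: calculate_distance (euclidean)
  |dx| = |2.8 - 9.2| = 6.4; |dy| = |4.9 - 4.3| = 0.6
  euclidean: sqrt(6.4^2 + 0.6^2) = sqrt(41.32) = 6.428063
  Round to 4 decimals: 6.4281
  -> distance = 6.4281
Step 2: clamp_value(value=6.4281, minimum=0, maximum=5)
  result = max(0, min(5, 6.4281)) = max(0, 5) = 5
  was_clamped = (5 != 6.4281) = true
  -> result = 5
5


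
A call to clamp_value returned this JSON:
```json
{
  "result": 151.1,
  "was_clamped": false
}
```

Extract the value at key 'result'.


151.1


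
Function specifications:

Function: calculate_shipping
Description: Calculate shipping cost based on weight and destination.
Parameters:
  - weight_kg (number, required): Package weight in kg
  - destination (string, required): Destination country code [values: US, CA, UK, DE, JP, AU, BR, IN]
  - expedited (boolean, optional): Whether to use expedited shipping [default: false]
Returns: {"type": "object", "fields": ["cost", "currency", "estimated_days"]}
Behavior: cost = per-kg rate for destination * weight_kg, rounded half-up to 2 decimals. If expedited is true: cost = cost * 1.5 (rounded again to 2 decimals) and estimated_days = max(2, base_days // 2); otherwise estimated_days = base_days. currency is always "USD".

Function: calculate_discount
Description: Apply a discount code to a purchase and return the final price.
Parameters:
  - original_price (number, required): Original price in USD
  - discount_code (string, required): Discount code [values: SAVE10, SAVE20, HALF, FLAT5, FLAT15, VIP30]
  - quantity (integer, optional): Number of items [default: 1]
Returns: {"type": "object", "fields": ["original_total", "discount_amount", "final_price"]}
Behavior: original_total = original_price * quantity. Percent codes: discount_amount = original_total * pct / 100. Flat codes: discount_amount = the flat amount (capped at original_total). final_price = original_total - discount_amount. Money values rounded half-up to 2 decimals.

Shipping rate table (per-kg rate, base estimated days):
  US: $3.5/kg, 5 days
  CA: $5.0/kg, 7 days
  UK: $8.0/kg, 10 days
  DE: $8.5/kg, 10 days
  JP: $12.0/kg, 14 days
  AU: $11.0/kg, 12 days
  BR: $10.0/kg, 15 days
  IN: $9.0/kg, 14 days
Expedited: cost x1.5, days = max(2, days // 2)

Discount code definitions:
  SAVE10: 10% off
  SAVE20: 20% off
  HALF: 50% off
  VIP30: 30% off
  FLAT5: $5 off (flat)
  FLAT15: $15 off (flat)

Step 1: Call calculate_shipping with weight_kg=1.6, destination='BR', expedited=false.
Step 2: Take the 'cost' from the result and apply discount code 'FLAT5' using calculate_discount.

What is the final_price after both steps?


Step 1: calculate_shipping(weight_kg=1.6, destination=BR, expedited=false)
  Rate for BR: $10.0/kg, base 15 days
  cost = 10.0 * 1.6 = 16 -> 16.00
  expedited not set/false: estimated_days = 15
  -> cost = 16.00 USD
Step 2: calculate_discount(original_price=16.0, discount_code=FLAT5, quantity=1)
  original_total = 16.0 * 1 = 16.00
  FLAT5 = $5 flat: discount_amount = min(5.00, 16.00) = 5.00
  final_price = 16.00 - 5.00 = 11.00
  -> final_price = 11.00
$11.00


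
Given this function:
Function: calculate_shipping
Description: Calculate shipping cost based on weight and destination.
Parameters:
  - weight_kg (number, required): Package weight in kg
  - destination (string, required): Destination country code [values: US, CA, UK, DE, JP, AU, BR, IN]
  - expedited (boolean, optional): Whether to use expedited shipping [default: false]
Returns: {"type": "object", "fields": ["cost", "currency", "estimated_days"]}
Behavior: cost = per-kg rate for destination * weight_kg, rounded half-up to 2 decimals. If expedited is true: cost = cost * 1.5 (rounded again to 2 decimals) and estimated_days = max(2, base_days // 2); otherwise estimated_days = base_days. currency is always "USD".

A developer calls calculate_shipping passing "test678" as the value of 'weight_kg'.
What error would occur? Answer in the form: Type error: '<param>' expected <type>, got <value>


Spec: 'weight_kg' is declared as number; "test678" is a string.
Type error: 'weight_kg' expected number, got "test678"


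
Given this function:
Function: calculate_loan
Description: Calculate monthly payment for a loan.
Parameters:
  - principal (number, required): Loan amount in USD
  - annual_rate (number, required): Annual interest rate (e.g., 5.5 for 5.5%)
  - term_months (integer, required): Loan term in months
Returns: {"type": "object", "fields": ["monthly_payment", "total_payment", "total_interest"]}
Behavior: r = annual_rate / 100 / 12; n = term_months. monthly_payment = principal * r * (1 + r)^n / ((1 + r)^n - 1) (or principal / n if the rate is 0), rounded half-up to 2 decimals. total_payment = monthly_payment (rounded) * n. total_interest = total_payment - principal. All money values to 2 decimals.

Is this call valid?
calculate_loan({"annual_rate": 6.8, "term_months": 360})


Checking required parameters...
Missing required parameter: principal
Invalid - missing required parameter 'principal'


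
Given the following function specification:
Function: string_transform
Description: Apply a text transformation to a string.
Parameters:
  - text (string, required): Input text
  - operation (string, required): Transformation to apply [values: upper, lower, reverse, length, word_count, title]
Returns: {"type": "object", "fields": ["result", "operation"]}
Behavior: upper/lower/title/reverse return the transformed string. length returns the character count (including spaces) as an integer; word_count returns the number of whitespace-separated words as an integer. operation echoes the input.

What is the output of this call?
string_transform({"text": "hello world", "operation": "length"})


length counts every character including spaces: 11
Output:
{"result": 11, "operation": "length"}


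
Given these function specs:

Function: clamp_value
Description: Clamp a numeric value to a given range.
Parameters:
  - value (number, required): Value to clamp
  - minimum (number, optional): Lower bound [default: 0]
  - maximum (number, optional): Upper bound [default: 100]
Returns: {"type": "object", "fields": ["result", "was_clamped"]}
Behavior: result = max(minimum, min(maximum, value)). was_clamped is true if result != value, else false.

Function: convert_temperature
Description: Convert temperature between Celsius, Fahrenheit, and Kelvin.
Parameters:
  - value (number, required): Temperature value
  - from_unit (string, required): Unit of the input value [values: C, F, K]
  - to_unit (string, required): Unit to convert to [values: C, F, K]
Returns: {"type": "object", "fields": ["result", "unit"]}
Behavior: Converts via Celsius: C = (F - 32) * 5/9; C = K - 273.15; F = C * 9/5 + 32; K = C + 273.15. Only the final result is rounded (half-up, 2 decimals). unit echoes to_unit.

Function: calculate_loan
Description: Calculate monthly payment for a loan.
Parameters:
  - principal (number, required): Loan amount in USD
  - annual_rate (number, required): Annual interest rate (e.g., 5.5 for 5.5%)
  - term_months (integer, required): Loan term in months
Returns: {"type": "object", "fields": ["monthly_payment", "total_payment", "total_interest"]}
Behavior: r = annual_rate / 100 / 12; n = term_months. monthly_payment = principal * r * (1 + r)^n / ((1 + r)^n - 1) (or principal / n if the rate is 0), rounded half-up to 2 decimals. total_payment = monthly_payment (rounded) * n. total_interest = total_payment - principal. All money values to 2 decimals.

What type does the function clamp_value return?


The clamp_value spec declares Returns: {"type": "object", "fields": ["result", "was_clamped"]}
Type:
object


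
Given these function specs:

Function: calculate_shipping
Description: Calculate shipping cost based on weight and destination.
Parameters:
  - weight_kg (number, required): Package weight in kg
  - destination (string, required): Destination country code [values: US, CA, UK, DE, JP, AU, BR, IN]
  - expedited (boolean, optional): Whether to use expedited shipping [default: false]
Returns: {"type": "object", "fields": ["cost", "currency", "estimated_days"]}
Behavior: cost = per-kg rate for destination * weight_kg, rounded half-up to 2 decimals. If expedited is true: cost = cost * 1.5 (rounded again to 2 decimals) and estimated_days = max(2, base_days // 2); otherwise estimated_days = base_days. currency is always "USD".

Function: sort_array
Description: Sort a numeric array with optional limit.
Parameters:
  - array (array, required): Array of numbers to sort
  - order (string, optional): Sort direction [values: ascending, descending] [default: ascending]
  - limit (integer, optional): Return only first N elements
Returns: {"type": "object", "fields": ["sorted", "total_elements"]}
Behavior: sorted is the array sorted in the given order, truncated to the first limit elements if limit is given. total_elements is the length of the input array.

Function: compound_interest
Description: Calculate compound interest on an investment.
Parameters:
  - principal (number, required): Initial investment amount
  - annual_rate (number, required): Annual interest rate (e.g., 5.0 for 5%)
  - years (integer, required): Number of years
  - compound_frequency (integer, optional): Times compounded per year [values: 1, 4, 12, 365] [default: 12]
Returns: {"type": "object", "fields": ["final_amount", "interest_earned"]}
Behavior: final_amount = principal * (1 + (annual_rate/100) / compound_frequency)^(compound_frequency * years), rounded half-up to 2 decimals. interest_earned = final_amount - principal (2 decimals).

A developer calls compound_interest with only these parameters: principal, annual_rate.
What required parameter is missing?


Required parameters: principal, annual_rate, years
Provided: principal, annual_rate
Missing: years
years
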